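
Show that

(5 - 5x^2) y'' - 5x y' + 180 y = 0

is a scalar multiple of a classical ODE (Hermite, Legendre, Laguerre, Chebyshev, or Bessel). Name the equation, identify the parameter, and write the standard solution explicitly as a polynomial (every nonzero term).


All three coefficients share the factor 5; dividing through by 5 gives  (1 - x^2) y'' - x y' + 36 y = 0.
This matches the Chebyshev equation (1 - x^2) y'' - x y' + n^2 y = 0 (note the -x y' term, not -2x y') with n^2 = 36, so n = 6; the polynomial solution is T_6(x).
With y = sum_k a_k x^k, matching x^k gives (k+2)(k+1) a_{k+2} = (k^2 - n^2) a_k = (k - 6)(k + 6) a_k. The right side vanishes at k = 6, so the series with the parity of 6 terminates at degree 6.
Standard normalization: leading coefficient of T_n is 2^(n-1), so a_6 = 2^5 = 32. Work downward with a_k = (k+1)(k+2) a_{k+2} / ((k - 6)(k + 6)):
  a_4 = (5)(6)(32) / ((4 - 6)(4 + 6)) = 960/(-20) = -48
  a_2 = (3)(4)(-48) / ((2 - 6)(2 + 6)) = -576/(-32) = 18
  a_0 = (1)(2)(18) / ((0 - 6)(0 + 6)) = 36/(-36) = -1
Hence T_6(x) = 32 x^6 - 48 x^4 + 18 x^2 - 1.

T_6(x); series = 32 x^6 - 48 x^4 + 18 x^2 - 1


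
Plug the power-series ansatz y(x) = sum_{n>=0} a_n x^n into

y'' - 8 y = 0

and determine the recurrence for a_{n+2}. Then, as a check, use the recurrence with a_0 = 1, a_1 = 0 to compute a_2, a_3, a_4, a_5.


Substitute y = sum_n a_n x^n into y'' + (const) y = 0.
y''(x) = sum_{n>=0} (n+2)(n+1) a_{n+2} x^n.
The ODE becomes sum_n [(n+2)(n+1) a_{n+2} - 8 a_n] x^n = 0.
Setting each coefficient to zero gives the recurrence:
  (n+2)(n+1) a_{n+2} - 8 a_n = 0,
  a_{n+2} = 8 / ((n+1)(n+2)) a_n.

Check with a_0 = 1, a_1 = 0 (apply the recurrence for n = 0, 1, 2, 3): a_0 = 1, a_1 = 0, a_2 = 4, a_3 = 0, a_4 = 8/3, a_5 = 0.

a_{n+2} = 8/((n+1)(n+2)) * a_n; check: a_0 = 1, a_1 = 0, a_2 = 4, a_3 = 0, a_4 = 8/3, a_5 = 0


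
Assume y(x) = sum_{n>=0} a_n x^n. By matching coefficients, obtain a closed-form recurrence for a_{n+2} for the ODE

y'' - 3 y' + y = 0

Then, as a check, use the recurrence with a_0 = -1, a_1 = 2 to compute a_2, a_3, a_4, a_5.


Substitute y = sum_n a_n x^n.
y''(x) has coefficient (n+2)(n+1) a_{n+2} at x^n;
-3 y'(x) has coefficient -3 (n+1) a_{n+1} at x^n;
y(x) has coefficient 1 a_n at x^n.
Matching x^n: (n+2)(n+1) a_{n+2} - 3 (n+1) a_{n+1} + 1 a_n = 0.
Thus a_{n+2} = [3 (n+1) a_{n+1} - 1 a_n] / ((n+1)(n+2)).

Check with a_0 = -1, a_1 = 2 (apply the recurrence for n = 0, 1, 2, 3): a_0 = -1, a_1 = 2, a_2 = 7/2, a_3 = 19/6, a_4 = 25/12, a_5 = 131/120.

a_(n+2) = [3 (n+1) a_(n+1) - 1 a_n] / ((n+1)(n+2)); check: a_0 = -1, a_1 = 2, a_2 = 7/2, a_3 = 19/6, a_4 = 25/12, a_5 = 131/120


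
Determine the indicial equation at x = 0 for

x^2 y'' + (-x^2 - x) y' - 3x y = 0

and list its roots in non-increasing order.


Divide by x^2 to reach normal form y'' + P_1(x) y' + P_2(x) y = 0 with P_1(x) = -1 - 1/x and P_2(x) = -3/x.
x = 0 is a singular point because the y'-coefficient -1 - 1/x has a pole at x = 0 and the y-coefficient -3/x has a pole at x = 0.
It is a regular singular point because x P_1(x) = p(x) = -x - 1 and x^2 P_2(x) = q(x) = -3x are polynomials, hence analytic at x = 0.
p(0) = -1,  q(0) = 0.
Indicial equation: r(r-1) + p(0) r + q(0) = 0, i.e. r^2 + (p(0) - 1) r + q(0) = 0, i.e. r^2 - 2 r = 0.
Discriminant: (-2)^2 - 4(0) = 4, so r = (2 ± 2)/2.
Solving: r_1 = 2, r_2 = 0.

indicial: r^2 - 2 r = 0; roots r_1 = 2, r_2 = 0


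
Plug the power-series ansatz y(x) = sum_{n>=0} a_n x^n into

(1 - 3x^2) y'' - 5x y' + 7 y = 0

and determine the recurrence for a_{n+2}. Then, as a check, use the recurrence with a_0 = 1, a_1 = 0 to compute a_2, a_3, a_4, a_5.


Substitute y = sum_n a_n x^n.
(1 - 3 x^2) y'' contributes (n+2)(n+1) a_{n+2} - 3 n(n-1) a_n at x^n.
-5 x y'(x) contributes -5 n a_n at x^n.
7 y(x) contributes 7 a_n at x^n.
Matching x^n: (n+2)(n+1) a_{n+2} + (-3 n(n-1) - 5 n + 7) a_n = 0.
Thus a_{n+2} = (3 n(n-1) + 5 n - 7) / ((n+1)(n+2)) * a_n.

Check with a_0 = 1, a_1 = 0 (apply the recurrence for n = 0, 1, 2, 3): a_0 = 1, a_1 = 0, a_2 = -7/2, a_3 = 0, a_4 = -21/8, a_5 = 0.

a_(n+2) = (3 n(n-1) + 5 n - 7) / ((n+1)(n+2)) * a_n; check: a_0 = 1, a_1 = 0, a_2 = -7/2, a_3 = 0, a_4 = -21/8, a_5 = 0


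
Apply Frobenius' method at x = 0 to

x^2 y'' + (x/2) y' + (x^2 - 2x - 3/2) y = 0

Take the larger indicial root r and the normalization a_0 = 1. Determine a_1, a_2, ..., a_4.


Write in Frobenius form y'' + (p(x)/x) y' + (q(x)/x^2) y = 0:
  p(x) = 1/2,  q(x) = x^2 - 2x - 3/2.
Indicial equation: r(r-1) + (1/2) r + (-3/2) = 0 -> roots r_1 = 3/2, r_2 = -1.
Take r = r_1 = 3/2. Let y(x) = x^r sum_{n>=0} a_n x^n with a_0 = 1.
Substitute y = x^r sum a_n x^n and match x^{r+n}. The recurrence is
  D(n) a_n - 2 a_{n-1} + 1 a_{n-2} = 0,  where D(n) = (r+n)(r+n-1) + (1/2)(r+n) + (-3/2).
  a_n = [2 a_{n-1} - 1 a_{n-2}] / D(n).
Since the indicial polynomial factors as (r - r_1)(r - r_2), D(n) = (r_1 + n - r_1)(r_1 + n - r_2) = n(n + 5/2).
Evaluating step by step (a_0 = 1):
  n = 1: D(1) = 1(1 + 5/2) = 7/2; numerator = 2(1) = 2; a_1 = (2)/(7/2) = 4/7
  n = 2: D(2) = 2(2 + 5/2) = 9; numerator = 2(4/7) - 1(1) = 1/7; a_2 = (1/7)/(9) = 1/63
  n = 3: D(3) = 3(3 + 5/2) = 33/2; numerator = 2(1/63) - 1(4/7) = -34/63; a_3 = (-34/63)/(33/2) = -68/2079
  n = 4: D(4) = 4(4 + 5/2) = 26; numerator = 2(-68/2079) - 1(1/63) = -169/2079; a_4 = (-169/2079)/(26) = -13/4158

r = 3/2; a_0 = 1; a_1 = 4/7; a_2 = 1/63; a_3 = -68/2079; a_4 = -13/4158


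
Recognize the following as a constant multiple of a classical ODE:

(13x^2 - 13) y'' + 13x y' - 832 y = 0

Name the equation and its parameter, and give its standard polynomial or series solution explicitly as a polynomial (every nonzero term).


All three coefficients share the factor -13; dividing through by -13 gives  (1 - x^2) y'' - x y' + 64 y = 0.
This matches the Chebyshev equation (1 - x^2) y'' - x y' + n^2 y = 0 (note the -x y' term, not -2x y') with n^2 = 64, so n = 8; the polynomial solution is T_8(x).
With y = sum_k a_k x^k, matching x^k gives (k+2)(k+1) a_{k+2} = (k^2 - n^2) a_k = (k - 8)(k + 8) a_k. The right side vanishes at k = 8, so the series with the parity of 8 terminates at degree 8.
Standard normalization: leading coefficient of T_n is 2^(n-1), so a_8 = 2^7 = 128. Work downward with a_k = (k+1)(k+2) a_{k+2} / ((k - 8)(k + 8)):
  a_6 = (7)(8)(128) / ((6 - 8)(6 + 8)) = 7168/(-28) = -256
  a_4 = (5)(6)(-256) / ((4 - 8)(4 + 8)) = -7680/(-48) = 160
  a_2 = (3)(4)(160) / ((2 - 8)(2 + 8)) = 1920/(-60) = -32
  a_0 = (1)(2)(-32) / ((0 - 8)(0 + 8)) = -64/(-64) = 1
Hence T_8(x) = 128 x^8 - 256 x^6 + 160 x^4 - 32 x^2 + 1.

T_8(x); series = 128 x^8 - 256 x^6 + 160 x^4 - 32 x^2 + 1


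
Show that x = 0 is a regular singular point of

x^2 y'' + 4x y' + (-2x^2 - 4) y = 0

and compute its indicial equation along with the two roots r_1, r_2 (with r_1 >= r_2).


Divide by x^2 to reach normal form y'' + P_1(x) y' + P_2(x) y = 0 with P_1(x) = 4/x and P_2(x) = -2 - 4/x^2.
x = 0 is a singular point because the y'-coefficient 4/x has a pole at x = 0 and the y-coefficient -2 - 4/x^2 has a pole at x = 0.
It is a regular singular point because x P_1(x) = p(x) = 4 and x^2 P_2(x) = q(x) = -2x^2 - 4 are polynomials, hence analytic at x = 0.
p(0) = 4,  q(0) = -4.
Indicial equation: r(r-1) + p(0) r + q(0) = 0, i.e. r^2 + (p(0) - 1) r + q(0) = 0, i.e. r^2 + 3 r - 4 = 0.
Discriminant: (3)^2 - 4(-4) = 25, so r = (-3 ± 5)/2.
Solving: r_1 = 1, r_2 = -4.

indicial: r^2 + 3 r - 4 = 0; roots r_1 = 1, r_2 = -4


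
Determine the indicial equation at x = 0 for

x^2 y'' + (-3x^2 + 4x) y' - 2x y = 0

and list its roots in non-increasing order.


Divide by x^2 to reach normal form y'' + P_1(x) y' + P_2(x) y = 0 with P_1(x) = -3 + 4/x and P_2(x) = -2/x.
x = 0 is a singular point because the y'-coefficient -3 + 4/x has a pole at x = 0 and the y-coefficient -2/x has a pole at x = 0.
It is a regular singular point because x P_1(x) = p(x) = 4 - 3x and x^2 P_2(x) = q(x) = -2x are polynomials, hence analytic at x = 0.
p(0) = 4,  q(0) = 0.
Indicial equation: r(r-1) + p(0) r + q(0) = 0, i.e. r^2 + (p(0) - 1) r + q(0) = 0, i.e. r^2 + 3 r = 0.
Discriminant: (3)^2 - 4(0) = 9, so r = (-3 ± 3)/2.
Solving: r_1 = 0, r_2 = -3.

indicial: r^2 + 3 r = 0; roots r_1 = 0, r_2 = -3


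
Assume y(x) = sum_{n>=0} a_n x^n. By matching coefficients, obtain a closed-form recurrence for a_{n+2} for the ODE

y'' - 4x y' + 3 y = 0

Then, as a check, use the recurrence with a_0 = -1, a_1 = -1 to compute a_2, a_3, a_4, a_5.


Substitute y = sum_n a_n x^n.
y''(x) has coefficient (n+2)(n+1) a_{n+2} at x^n;
-4 x y'(x) has coefficient -4 n a_n at x^n (shift);
3 y(x) has coefficient 3 a_n at x^n.
Matching x^n: (n+2)(n+1) a_{n+2} + (-4n + 3) a_n = 0.
Thus a_{n+2} = (4n - 3) / ((n+1)(n+2)) * a_n.

Check with a_0 = -1, a_1 = -1 (apply the recurrence for n = 0, 1, 2, 3): a_0 = -1, a_1 = -1, a_2 = 3/2, a_3 = -1/6, a_4 = 5/8, a_5 = -3/40.

a_(n+2) = (4n - 3) / ((n+1)(n+2)) * a_n; check: a_0 = -1, a_1 = -1, a_2 = 3/2, a_3 = -1/6, a_4 = 5/8, a_5 = -3/40


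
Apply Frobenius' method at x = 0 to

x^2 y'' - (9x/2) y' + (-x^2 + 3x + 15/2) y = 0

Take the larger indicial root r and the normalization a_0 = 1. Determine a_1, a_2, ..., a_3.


Write in Frobenius form y'' + (p(x)/x) y' + (q(x)/x^2) y = 0:
  p(x) = -9/2,  q(x) = -x^2 + 3x + 15/2.
Indicial equation: r(r-1) + (-9/2) r + (15/2) = 0 -> roots r_1 = 3, r_2 = 5/2.
Take r = r_1 = 3. Let y(x) = x^r sum_{n>=0} a_n x^n with a_0 = 1.
Substitute y = x^r sum a_n x^n and match x^{r+n}. The recurrence is
  D(n) a_n + 3 a_{n-1} - 1 a_{n-2} = 0,  where D(n) = (r+n)(r+n-1) + (-9/2)(r+n) + (15/2).
  a_n = [-3 a_{n-1} + 1 a_{n-2}] / D(n).
Since the indicial polynomial factors as (r - r_1)(r - r_2), D(n) = (r_1 + n - r_1)(r_1 + n - r_2) = n(n + 1/2).
Evaluating step by step (a_0 = 1):
  n = 1: D(1) = 1(1 + 1/2) = 3/2; numerator = -3(1) = -3; a_1 = (-3)/(3/2) = -2
  n = 2: D(2) = 2(2 + 1/2) = 5; numerator = -3(-2) + 1(1) = 7; a_2 = (7)/(5) = 7/5
  n = 3: D(3) = 3(3 + 1/2) = 21/2; numerator = -3(7/5) + 1(-2) = -31/5; a_3 = (-31/5)/(21/2) = -62/105

r = 3; a_0 = 1; a_1 = -2; a_2 = 7/5; a_3 = -62/105


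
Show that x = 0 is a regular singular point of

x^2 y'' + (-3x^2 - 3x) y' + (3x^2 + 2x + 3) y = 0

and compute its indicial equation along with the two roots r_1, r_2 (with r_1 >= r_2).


Divide by x^2 to reach normal form y'' + P_1(x) y' + P_2(x) y = 0 with P_1(x) = -3 - 3/x and P_2(x) = 3 + 2/x + 3/x^2.
x = 0 is a singular point because the y'-coefficient -3 - 3/x has a pole at x = 0 and the y-coefficient 3 + 2/x + 3/x^2 has a pole at x = 0.
It is a regular singular point because x P_1(x) = p(x) = -3x - 3 and x^2 P_2(x) = q(x) = 3x^2 + 2x + 3 are polynomials, hence analytic at x = 0.
p(0) = -3,  q(0) = 3.
Indicial equation: r(r-1) + p(0) r + q(0) = 0, i.e. r^2 + (p(0) - 1) r + q(0) = 0, i.e. r^2 - 4 r + 3 = 0.
Discriminant: (-4)^2 - 4(3) = 4, so r = (4 ± 2)/2.
Solving: r_1 = 3, r_2 = 1.

indicial: r^2 - 4 r + 3 = 0; roots r_1 = 3, r_2 = 1


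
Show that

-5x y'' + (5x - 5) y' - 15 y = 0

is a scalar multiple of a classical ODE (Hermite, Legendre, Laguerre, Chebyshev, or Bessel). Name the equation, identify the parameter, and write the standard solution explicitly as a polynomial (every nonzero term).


All three coefficients share the factor -5; dividing through by -5 gives  x y'' + (1 - x) y' + 3 y = 0.
This matches the Laguerre equation x y'' + (1 - x) y' + n y = 0 with n = 3; the polynomial solution is L_3(x).
With y = sum_k a_k x^k, matching x^k gives (k+1)k a_{k+1} + (k+1) a_{k+1} - k a_k + n a_k = 0, i.e. (k+1)^2 a_{k+1} = (k - n) a_k = (k - 3) a_k. The right side vanishes at k = 3, so the series terminates at degree 3.
Standard normalization L_n(0) = 1 gives a_0 = 1. Work upward with a_{k+1} = (k - 3) a_k / (k+1)^2:
  a_1 = (0 - 3)(1) / 1^2 = -3/1 = -3
  a_2 = (1 - 3)(-3) / 2^2 = 6/4 = 3/2
  a_3 = (2 - 3)(3/2) / 3^2 = (-3/2)/9 = -1/6
Hence L_3(x) = -x^3/6 + 3 x^2/2 - 3 x + 1.

L_3(x); series = -x^3/6 + 3 x^2/2 - 3 x + 1


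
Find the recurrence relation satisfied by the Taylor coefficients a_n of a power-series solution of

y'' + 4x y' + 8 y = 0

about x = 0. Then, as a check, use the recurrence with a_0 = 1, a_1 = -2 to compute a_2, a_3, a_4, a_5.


Substitute y = sum_n a_n x^n.
y''(x) has coefficient (n+2)(n+1) a_{n+2} at x^n;
4 x y'(x) has coefficient 4 n a_n at x^n (shift);
8 y(x) has coefficient 8 a_n at x^n.
Matching x^n: (n+2)(n+1) a_{n+2} + (4n + 8) a_n = 0.
Thus a_{n+2} = (-4n - 8) / ((n+1)(n+2)) * a_n.

Check with a_0 = 1, a_1 = -2 (apply the recurrence for n = 0, 1, 2, 3): a_0 = 1, a_1 = -2, a_2 = -4, a_3 = 4, a_4 = 16/3, a_5 = -4.

a_(n+2) = (-4n - 8) / ((n+1)(n+2)) * a_n; check: a_0 = 1, a_1 = -2, a_2 = -4, a_3 = 4, a_4 = 16/3, a_5 = -4


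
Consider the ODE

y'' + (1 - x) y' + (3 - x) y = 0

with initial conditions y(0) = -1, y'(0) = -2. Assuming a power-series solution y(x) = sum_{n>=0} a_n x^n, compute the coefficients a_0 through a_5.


Ansatz: y(x) = sum_{n>=0} a_n x^n, so y'(x) = sum_{n>=1} n a_n x^(n-1) and y''(x) = sum_{n>=2} n(n-1) a_n x^(n-2).
Substitute into P(x) y'' + Q(x) y' + R(x) y = 0 with P(x) = 1, Q(x) = 1 - x, R(x) = 3 - x, and match powers of x.
Initial conditions: a_0 = -1, a_1 = -2.
Setting the coefficient of each power of x to zero and solving order by order (substituting the coefficients already found):
  x^0: 2 a_2 + a_1 + 3 a_0 = 0  ->  2 a_2 = -a_1 - 3 a_0 = 5  ->  a_2 = 5/2
  x^1: 6 a_3 + 2 a_2 + 2 a_1 - a_0 = 0  ->  6 a_3 = -2 a_2 - 2 a_1 + a_0 = -2  ->  a_3 = -1/3
  x^2: 12 a_4 + 3 a_3 + a_2 - a_1 = 0  ->  12 a_4 = -3 a_3 - a_2 + a_1 = -7/2  ->  a_4 = -7/24
  x^3: 20 a_5 + 4 a_4 - a_2 = 0  ->  20 a_5 = -4 a_4 + a_2 = 11/3  ->  a_5 = 11/60
Truncated series: y(x) = -1 - 2 x + (5/2) x^2 - (1/3) x^3 - (7/24) x^4 + (11/60) x^5 + O(x^6).

a_0 = -1; a_1 = -2; a_2 = 5/2; a_3 = -1/3; a_4 = -7/24; a_5 = 11/60


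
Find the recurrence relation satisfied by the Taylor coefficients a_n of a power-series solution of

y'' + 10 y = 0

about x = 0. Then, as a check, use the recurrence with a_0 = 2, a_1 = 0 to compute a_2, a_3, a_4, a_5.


Substitute y = sum_n a_n x^n into y'' + (const) y = 0.
y''(x) = sum_{n>=0} (n+2)(n+1) a_{n+2} x^n.
The ODE becomes sum_n [(n+2)(n+1) a_{n+2} + 10 a_n] x^n = 0.
Setting each coefficient to zero gives the recurrence:
  (n+2)(n+1) a_{n+2} + 10 a_n = 0,
  a_{n+2} = -10 / ((n+1)(n+2)) a_n.

Check with a_0 = 2, a_1 = 0 (apply the recurrence for n = 0, 1, 2, 3): a_0 = 2, a_1 = 0, a_2 = -10, a_3 = 0, a_4 = 25/3, a_5 = 0.

a_{n+2} = -10/((n+1)(n+2)) * a_n; check: a_0 = 2, a_1 = 0, a_2 = -10, a_3 = 0, a_4 = 25/3, a_5 = 0


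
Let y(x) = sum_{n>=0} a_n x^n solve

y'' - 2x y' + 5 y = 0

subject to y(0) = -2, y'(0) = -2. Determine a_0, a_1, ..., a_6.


Ansatz: y(x) = sum_{n>=0} a_n x^n, so y'(x) = sum_{n>=1} n a_n x^(n-1) and y''(x) = sum_{n>=2} n(n-1) a_n x^(n-2).
Substitute into P(x) y'' + Q(x) y' + R(x) y = 0 with P(x) = 1, Q(x) = -2x, R(x) = 5, and match powers of x.
Initial conditions: a_0 = -2, a_1 = -2.
Setting the coefficient of each power of x to zero and solving order by order (substituting the coefficients already found):
  x^0: 2 a_2 + 5 a_0 = 0  ->  2 a_2 = -5 a_0 = 10  ->  a_2 = 5
  x^1: 6 a_3 + 3 a_1 = 0  ->  6 a_3 = -3 a_1 = 6  ->  a_3 = 1
  x^2: 12 a_4 + a_2 = 0  ->  12 a_4 = -a_2 = -5  ->  a_4 = -5/12
  x^3: 20 a_5 - a_3 = 0  ->  20 a_5 = a_3 = 1  ->  a_5 = 1/20
  x^4: 30 a_6 - 3 a_4 = 0  ->  30 a_6 = 3 a_4 = -5/4  ->  a_6 = -1/24
Truncated series: y(x) = -2 - 2 x + 5 x^2 + x^3 - (5/12) x^4 + (1/20) x^5 - (1/24) x^6 + O(x^7).

a_0 = -2; a_1 = -2; a_2 = 5; a_3 = 1; a_4 = -5/12; a_5 = 1/20; a_6 = -1/24


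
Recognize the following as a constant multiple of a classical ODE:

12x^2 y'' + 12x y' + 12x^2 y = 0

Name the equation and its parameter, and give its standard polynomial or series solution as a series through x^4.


All three coefficients share the factor 12; dividing through by 12 gives  x^2 y'' + x y' + x^2 y = 0.
This matches the Bessel equation x^2 y'' + x y' + (x^2 - nu^2) y = 0 with nu^2 = 0, so nu = 0; the solution bounded at x = 0 is J_0(x).
Frobenius at x = 0: indicial roots ±nu; for r = nu the recurrence k(k + 2nu) c_k = -c_{k-2} gives the standard series J_nu(x) = sum_{k>=0} (-1)^k / (k! (k+nu)!) (x/2)^(2k+nu). Evaluate the first 3 terms:
  k = 0: (-1)^0 / (0! * 0! * 2^0) x^0 = 1/(1*1*1) x^0 = (1) x^0
  k = 1: (-1)^1 / (1! * 1! * 2^2) x^2 = -1/(1*1*4) x^2 = (-1/4) x^2
  k = 2: (-1)^2 / (2! * 2! * 2^4) x^4 = 1/(2*2*16) x^4 = (1/64) x^4
Hence J_0(x) = x^4/64 - x^2/4 + 1 + ....

J_0(x); series = x^4/64 - x^2/4 + 1


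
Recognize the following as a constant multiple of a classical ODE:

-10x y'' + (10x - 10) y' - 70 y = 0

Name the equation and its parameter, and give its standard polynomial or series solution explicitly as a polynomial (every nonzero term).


All three coefficients share the factor -10; dividing through by -10 gives  x y'' + (1 - x) y' + 7 y = 0.
This matches the Laguerre equation x y'' + (1 - x) y' + n y = 0 with n = 7; the polynomial solution is L_7(x).
With y = sum_k a_k x^k, matching x^k gives (k+1)k a_{k+1} + (k+1) a_{k+1} - k a_k + n a_k = 0, i.e. (k+1)^2 a_{k+1} = (k - n) a_k = (k - 7) a_k. The right side vanishes at k = 7, so the series terminates at degree 7.
Standard normalization L_n(0) = 1 gives a_0 = 1. Work upward with a_{k+1} = (k - 7) a_k / (k+1)^2:
  a_1 = (0 - 7)(1) / 1^2 = -7/1 = -7
  a_2 = (1 - 7)(-7) / 2^2 = 42/4 = 21/2
  a_3 = (2 - 7)(21/2) / 3^2 = (-105/2)/9 = -35/6
  a_4 = (3 - 7)(-35/6) / 4^2 = (70/3)/16 = 35/24
  a_5 = (4 - 7)(35/24) / 5^2 = (-35/8)/25 = -7/40
  a_6 = (5 - 7)(-7/40) / 6^2 = (7/20)/36 = 7/720
  a_7 = (6 - 7)(7/720) / 7^2 = (-7/720)/49 = -1/5040
Hence L_7(x) = -x^7/5040 + 7 x^6/720 - 7 x^5/40 + 35 x^4/24 - 35 x^3/6 + 21 x^2/2 - 7 x + 1.

L_7(x); series = -x^7/5040 + 7 x^6/720 - 7 x^5/40 + 35 x^4/24 - 35 x^3/6 + 21 x^2/2 - 7 x + 1


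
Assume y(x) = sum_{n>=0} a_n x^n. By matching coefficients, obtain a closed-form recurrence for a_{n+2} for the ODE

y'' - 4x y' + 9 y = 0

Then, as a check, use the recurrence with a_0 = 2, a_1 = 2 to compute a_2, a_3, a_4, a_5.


Substitute y = sum_n a_n x^n.
y''(x) has coefficient (n+2)(n+1) a_{n+2} at x^n;
-4 x y'(x) has coefficient -4 n a_n at x^n (shift);
9 y(x) has coefficient 9 a_n at x^n.
Matching x^n: (n+2)(n+1) a_{n+2} + (-4n + 9) a_n = 0.
Thus a_{n+2} = (4n - 9) / ((n+1)(n+2)) * a_n.

Check with a_0 = 2, a_1 = 2 (apply the recurrence for n = 0, 1, 2, 3): a_0 = 2, a_1 = 2, a_2 = -9, a_3 = -5/3, a_4 = 3/4, a_5 = -1/4.

a_(n+2) = (4n - 9) / ((n+1)(n+2)) * a_n; check: a_0 = 2, a_1 = 2, a_2 = -9, a_3 = -5/3, a_4 = 3/4, a_5 = -1/4


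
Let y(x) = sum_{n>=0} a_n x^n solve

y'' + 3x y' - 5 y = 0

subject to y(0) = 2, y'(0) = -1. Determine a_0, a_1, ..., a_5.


Ansatz: y(x) = sum_{n>=0} a_n x^n, so y'(x) = sum_{n>=1} n a_n x^(n-1) and y''(x) = sum_{n>=2} n(n-1) a_n x^(n-2).
Substitute into P(x) y'' + Q(x) y' + R(x) y = 0 with P(x) = 1, Q(x) = 3x, R(x) = -5, and match powers of x.
Initial conditions: a_0 = 2, a_1 = -1.
Setting the coefficient of each power of x to zero and solving order by order (substituting the coefficients already found):
  x^0: 2 a_2 - 5 a_0 = 0  ->  2 a_2 = 5 a_0 = 10  ->  a_2 = 5
  x^1: 6 a_3 - 2 a_1 = 0  ->  6 a_3 = 2 a_1 = -2  ->  a_3 = -1/3
  x^2: 12 a_4 + a_2 = 0  ->  12 a_4 = -a_2 = -5  ->  a_4 = -5/12
  x^3: 20 a_5 + 4 a_3 = 0  ->  20 a_5 = -4 a_3 = 4/3  ->  a_5 = 1/15
Truncated series: y(x) = 2 - x + 5 x^2 - (1/3) x^3 - (5/12) x^4 + (1/15) x^5 + O(x^6).

a_0 = 2; a_1 = -1; a_2 = 5; a_3 = -1/3; a_4 = -5/12; a_5 = 1/15


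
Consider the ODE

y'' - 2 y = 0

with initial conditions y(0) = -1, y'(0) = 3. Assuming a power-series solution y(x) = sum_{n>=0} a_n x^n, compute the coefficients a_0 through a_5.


Ansatz: y(x) = sum_{n>=0} a_n x^n, so y'(x) = sum_{n>=1} n a_n x^(n-1) and y''(x) = sum_{n>=2} n(n-1) a_n x^(n-2).
Substitute into P(x) y'' + Q(x) y' + R(x) y = 0 with P(x) = 1, Q(x) = 0, R(x) = -2, and match powers of x.
Initial conditions: a_0 = -1, a_1 = 3.
Setting the coefficient of each power of x to zero and solving order by order (substituting the coefficients already found):
  x^0: 2 a_2 - 2 a_0 = 0  ->  2 a_2 = 2 a_0 = -2  ->  a_2 = -1
  x^1: 6 a_3 - 2 a_1 = 0  ->  6 a_3 = 2 a_1 = 6  ->  a_3 = 1
  x^2: 12 a_4 - 2 a_2 = 0  ->  12 a_4 = 2 a_2 = -2  ->  a_4 = -1/6
  x^3: 20 a_5 - 2 a_3 = 0  ->  20 a_5 = 2 a_3 = 2  ->  a_5 = 1/10
Truncated series: y(x) = -1 + 3 x - x^2 + x^3 - (1/6) x^4 + (1/10) x^5 + O(x^6).

a_0 = -1; a_1 = 3; a_2 = -1; a_3 = 1; a_4 = -1/6; a_5 = 1/10


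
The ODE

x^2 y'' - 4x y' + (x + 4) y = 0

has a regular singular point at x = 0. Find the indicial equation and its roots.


Divide by x^2 to reach normal form y'' + P_1(x) y' + P_2(x) y = 0 with P_1(x) = -4/x and P_2(x) = 1/x + 4/x^2.
x = 0 is a singular point because the y'-coefficient -4/x has a pole at x = 0 and the y-coefficient 1/x + 4/x^2 has a pole at x = 0.
It is a regular singular point because x P_1(x) = p(x) = -4 and x^2 P_2(x) = q(x) = x + 4 are polynomials, hence analytic at x = 0.
p(0) = -4,  q(0) = 4.
Indicial equation: r(r-1) + p(0) r + q(0) = 0, i.e. r^2 + (p(0) - 1) r + q(0) = 0, i.e. r^2 - 5 r + 4 = 0.
Discriminant: (-5)^2 - 4(4) = 9, so r = (5 ± 3)/2.
Solving: r_1 = 4, r_2 = 1.

indicial: r^2 - 5 r + 4 = 0; roots r_1 = 4, r_2 = 1


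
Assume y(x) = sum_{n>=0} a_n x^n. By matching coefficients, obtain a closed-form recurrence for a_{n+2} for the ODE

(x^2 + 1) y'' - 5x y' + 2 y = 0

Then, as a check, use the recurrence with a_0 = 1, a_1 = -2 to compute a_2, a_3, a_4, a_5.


Substitute y = sum_n a_n x^n.
(1 + 1 x^2) y'' contributes (n+2)(n+1) a_{n+2} + n(n-1) a_n at x^n.
-5 x y'(x) contributes -5 n a_n at x^n.
2 y(x) contributes 2 a_n at x^n.
Matching x^n: (n+2)(n+1) a_{n+2} + (n(n-1) - 5 n + 2) a_n = 0.
Thus a_{n+2} = (-n(n-1) + 5 n - 2) / ((n+1)(n+2)) * a_n.

Check with a_0 = 1, a_1 = -2 (apply the recurrence for n = 0, 1, 2, 3): a_0 = 1, a_1 = -2, a_2 = -1, a_3 = -1, a_4 = -1/2, a_5 = -7/20.

a_(n+2) = (-n(n-1) + 5 n - 2) / ((n+1)(n+2)) * a_n; check: a_0 = 1, a_1 = -2, a_2 = -1, a_3 = -1, a_4 = -1/2, a_5 = -7/20


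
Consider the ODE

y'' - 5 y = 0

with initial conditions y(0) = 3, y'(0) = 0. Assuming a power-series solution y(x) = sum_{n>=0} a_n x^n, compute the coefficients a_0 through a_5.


Ansatz: y(x) = sum_{n>=0} a_n x^n, so y'(x) = sum_{n>=1} n a_n x^(n-1) and y''(x) = sum_{n>=2} n(n-1) a_n x^(n-2).
Substitute into P(x) y'' + Q(x) y' + R(x) y = 0 with P(x) = 1, Q(x) = 0, R(x) = -5, and match powers of x.
Initial conditions: a_0 = 3, a_1 = 0.
Setting the coefficient of each power of x to zero and solving order by order (substituting the coefficients already found):
  x^0: 2 a_2 - 5 a_0 = 0  ->  2 a_2 = 5 a_0 = 15  ->  a_2 = 15/2
  x^1: 6 a_3 - 5 a_1 = 0  ->  6 a_3 = 5 a_1 = 0  ->  a_3 = 0
  x^2: 12 a_4 - 5 a_2 = 0  ->  12 a_4 = 5 a_2 = 75/2  ->  a_4 = 25/8
  x^3: 20 a_5 - 5 a_3 = 0  ->  20 a_5 = 5 a_3 = 0  ->  a_5 = 0
Truncated series: y(x) = 3 + (15/2) x^2 + (25/8) x^4 + O(x^6).

a_0 = 3; a_1 = 0; a_2 = 15/2; a_3 = 0; a_4 = 25/8; a_5 = 0


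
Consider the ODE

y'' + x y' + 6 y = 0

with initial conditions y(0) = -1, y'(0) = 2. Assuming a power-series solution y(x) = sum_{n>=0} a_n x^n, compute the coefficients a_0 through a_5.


Ansatz: y(x) = sum_{n>=0} a_n x^n, so y'(x) = sum_{n>=1} n a_n x^(n-1) and y''(x) = sum_{n>=2} n(n-1) a_n x^(n-2).
Substitute into P(x) y'' + Q(x) y' + R(x) y = 0 with P(x) = 1, Q(x) = x, R(x) = 6, and match powers of x.
Initial conditions: a_0 = -1, a_1 = 2.
Setting the coefficient of each power of x to zero and solving order by order (substituting the coefficients already found):
  x^0: 2 a_2 + 6 a_0 = 0  ->  2 a_2 = -6 a_0 = 6  ->  a_2 = 3
  x^1: 6 a_3 + 7 a_1 = 0  ->  6 a_3 = -7 a_1 = -14  ->  a_3 = -7/3
  x^2: 12 a_4 + 8 a_2 = 0  ->  12 a_4 = -8 a_2 = -24  ->  a_4 = -2
  x^3: 20 a_5 + 9 a_3 = 0  ->  20 a_5 = -9 a_3 = 21  ->  a_5 = 21/20
Truncated series: y(x) = -1 + 2 x + 3 x^2 - (7/3) x^3 - 2 x^4 + (21/20) x^5 + O(x^6).

a_0 = -1; a_1 = 2; a_2 = 3; a_3 = -7/3; a_4 = -2; a_5 = 21/20


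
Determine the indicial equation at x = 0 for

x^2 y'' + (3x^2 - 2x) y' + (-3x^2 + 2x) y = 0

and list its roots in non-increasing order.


Divide by x^2 to reach normal form y'' + P_1(x) y' + P_2(x) y = 0 with P_1(x) = 3 - 2/x and P_2(x) = -3 + 2/x.
x = 0 is a singular point because the y'-coefficient 3 - 2/x has a pole at x = 0 and the y-coefficient -3 + 2/x has a pole at x = 0.
It is a regular singular point because x P_1(x) = p(x) = 3x - 2 and x^2 P_2(x) = q(x) = -3x^2 + 2x are polynomials, hence analytic at x = 0.
p(0) = -2,  q(0) = 0.
Indicial equation: r(r-1) + p(0) r + q(0) = 0, i.e. r^2 + (p(0) - 1) r + q(0) = 0, i.e. r^2 - 3 r = 0.
Discriminant: (-3)^2 - 4(0) = 9, so r = (3 ± 3)/2.
Solving: r_1 = 3, r_2 = 0.

indicial: r^2 - 3 r = 0; roots r_1 = 3, r_2 = 0


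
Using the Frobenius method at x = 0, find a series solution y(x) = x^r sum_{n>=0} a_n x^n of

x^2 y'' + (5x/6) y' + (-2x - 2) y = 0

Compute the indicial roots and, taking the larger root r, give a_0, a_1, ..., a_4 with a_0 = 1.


Write in Frobenius form y'' + (p(x)/x) y' + (q(x)/x^2) y = 0:
  p(x) = 5/6,  q(x) = -2x - 2.
Indicial equation: r(r-1) + (5/6) r + (-2) = 0 -> roots r_1 = 3/2, r_2 = -4/3.
Take r = r_1 = 3/2. Let y(x) = x^r sum_{n>=0} a_n x^n with a_0 = 1.
Substitute y = x^r sum a_n x^n and match x^{r+n}. The recurrence is
  D(n) a_n - 2 a_{n-1} = 0,  where D(n) = (r+n)(r+n-1) + (5/6)(r+n) + (-2).
  a_n = 2 / D(n) * a_{n-1}.
Since the indicial polynomial factors as (r - r_1)(r - r_2), D(n) = (r_1 + n - r_1)(r_1 + n - r_2) = n(n + 17/6).
Evaluating step by step (a_0 = 1):
  n = 1: D(1) = 1(1 + 17/6) = 23/6; numerator = 2(1) = 2; a_1 = (2)/(23/6) = 12/23
  n = 2: D(2) = 2(2 + 17/6) = 29/3; numerator = 2(12/23) = 24/23; a_2 = (24/23)/(29/3) = 72/667
  n = 3: D(3) = 3(3 + 17/6) = 35/2; numerator = 2(72/667) = 144/667; a_3 = (144/667)/(35/2) = 288/23345
  n = 4: D(4) = 4(4 + 17/6) = 82/3; numerator = 2(288/23345) = 576/23345; a_4 = (576/23345)/(82/3) = 864/957145

r = 3/2; a_0 = 1; a_1 = 12/23; a_2 = 72/667; a_3 = 288/23345; a_4 = 864/957145


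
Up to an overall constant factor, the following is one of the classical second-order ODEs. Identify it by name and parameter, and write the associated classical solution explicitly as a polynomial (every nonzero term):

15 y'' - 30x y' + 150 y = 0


All three coefficients share the factor 15; dividing through by 15 gives  y'' - 2x y' + 10 y = 0.
This matches the Hermite equation y'' - 2x y' + 2n y = 0 with 2n = 10, so n = 5; the polynomial solution is H_5(x).
With y = sum_k a_k x^k, matching x^k gives (k+2)(k+1) a_{k+2} = 2(k - n) a_k = 2(k - 5) a_k. The right side vanishes at k = 5, so the series with the parity of 5 terminates at degree 5.
Standard normalization: leading coefficient of H_n is 2^n, so a_5 = 2^5 = 32. Work downward with a_k = (k+1)(k+2) a_{k+2} / (2(k - n)):
  a_3 = (4)(5)(32) / (2(3 - 5)) = 640/(-4) = -160
  a_1 = (2)(3)(-160) / (2(1 - 5)) = -960/(-8) = 120
Hence H_5(x) = 32 x^5 - 160 x^3 + 120 x.

H_5(x); series = 32 x^5 - 160 x^3 + 120 x


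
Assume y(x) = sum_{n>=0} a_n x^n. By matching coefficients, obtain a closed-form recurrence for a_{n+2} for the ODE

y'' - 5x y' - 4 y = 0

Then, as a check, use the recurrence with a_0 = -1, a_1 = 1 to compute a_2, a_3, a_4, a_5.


Substitute y = sum_n a_n x^n.
y''(x) has coefficient (n+2)(n+1) a_{n+2} at x^n;
-5 x y'(x) has coefficient -5 n a_n at x^n (shift);
-4 y(x) has coefficient -4 a_n at x^n.
Matching x^n: (n+2)(n+1) a_{n+2} + (-5n - 4) a_n = 0.
Thus a_{n+2} = (5n + 4) / ((n+1)(n+2)) * a_n.

Check with a_0 = -1, a_1 = 1 (apply the recurrence for n = 0, 1, 2, 3): a_0 = -1, a_1 = 1, a_2 = -2, a_3 = 3/2, a_4 = -7/3, a_5 = 57/40.

a_(n+2) = (5n + 4) / ((n+1)(n+2)) * a_n; check: a_0 = -1, a_1 = 1, a_2 = -2, a_3 = 3/2, a_4 = -7/3, a_5 = 57/40


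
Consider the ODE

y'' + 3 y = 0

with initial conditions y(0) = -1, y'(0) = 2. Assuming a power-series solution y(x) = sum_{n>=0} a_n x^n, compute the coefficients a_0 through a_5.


Ansatz: y(x) = sum_{n>=0} a_n x^n, so y'(x) = sum_{n>=1} n a_n x^(n-1) and y''(x) = sum_{n>=2} n(n-1) a_n x^(n-2).
Substitute into P(x) y'' + Q(x) y' + R(x) y = 0 with P(x) = 1, Q(x) = 0, R(x) = 3, and match powers of x.
Initial conditions: a_0 = -1, a_1 = 2.
Setting the coefficient of each power of x to zero and solving order by order (substituting the coefficients already found):
  x^0: 2 a_2 + 3 a_0 = 0  ->  2 a_2 = -3 a_0 = 3  ->  a_2 = 3/2
  x^1: 6 a_3 + 3 a_1 = 0  ->  6 a_3 = -3 a_1 = -6  ->  a_3 = -1
  x^2: 12 a_4 + 3 a_2 = 0  ->  12 a_4 = -3 a_2 = -9/2  ->  a_4 = -3/8
  x^3: 20 a_5 + 3 a_3 = 0  ->  20 a_5 = -3 a_3 = 3  ->  a_5 = 3/20
Truncated series: y(x) = -1 + 2 x + (3/2) x^2 - x^3 - (3/8) x^4 + (3/20) x^5 + O(x^6).

a_0 = -1; a_1 = 2; a_2 = 3/2; a_3 = -1; a_4 = -3/8; a_5 = 3/20


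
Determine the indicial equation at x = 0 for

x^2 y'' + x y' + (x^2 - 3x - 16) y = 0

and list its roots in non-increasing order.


Divide by x^2 to reach normal form y'' + P_1(x) y' + P_2(x) y = 0 with P_1(x) = 1/x and P_2(x) = 1 - 3/x - 16/x^2.
x = 0 is a singular point because the y'-coefficient 1/x has a pole at x = 0 and the y-coefficient 1 - 3/x - 16/x^2 has a pole at x = 0.
It is a regular singular point because x P_1(x) = p(x) = 1 and x^2 P_2(x) = q(x) = x^2 - 3x - 16 are polynomials, hence analytic at x = 0.
p(0) = 1,  q(0) = -16.
Indicial equation: r(r-1) + p(0) r + q(0) = 0, i.e. r^2 + (p(0) - 1) r + q(0) = 0, i.e. r^2 - 16 = 0.
Discriminant: (0)^2 - 4(-16) = 64, so r = (0 ± 8)/2.
Solving: r_1 = 4, r_2 = -4.

indicial: r^2 - 16 = 0; roots r_1 = 4, r_2 = -4


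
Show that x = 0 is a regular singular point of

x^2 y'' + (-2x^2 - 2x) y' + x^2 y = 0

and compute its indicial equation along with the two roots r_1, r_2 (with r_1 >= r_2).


Divide by x^2 to reach normal form y'' + P_1(x) y' + P_2(x) y = 0 with P_1(x) = -2 - 2/x and P_2(x) = 1.
x = 0 is a singular point because the y'-coefficient -2 - 2/x has a pole at x = 0.
It is a regular singular point because x P_1(x) = p(x) = -2x - 2 and x^2 P_2(x) = q(x) = x^2 are polynomials, hence analytic at x = 0.
p(0) = -2,  q(0) = 0.
Indicial equation: r(r-1) + p(0) r + q(0) = 0, i.e. r^2 + (p(0) - 1) r + q(0) = 0, i.e. r^2 - 3 r = 0.
Discriminant: (-3)^2 - 4(0) = 9, so r = (3 ± 3)/2.
Solving: r_1 = 3, r_2 = 0.

indicial: r^2 - 3 r = 0; roots r_1 = 3, r_2 = 0


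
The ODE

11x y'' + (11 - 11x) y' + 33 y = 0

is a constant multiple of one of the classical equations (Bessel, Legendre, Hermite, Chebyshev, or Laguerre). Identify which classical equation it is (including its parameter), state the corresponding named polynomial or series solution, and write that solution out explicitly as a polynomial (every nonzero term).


All three coefficients share the factor 11; dividing through by 11 gives  x y'' + (1 - x) y' + 3 y = 0.
This matches the Laguerre equation x y'' + (1 - x) y' + n y = 0 with n = 3; the polynomial solution is L_3(x).
With y = sum_k a_k x^k, matching x^k gives (k+1)k a_{k+1} + (k+1) a_{k+1} - k a_k + n a_k = 0, i.e. (k+1)^2 a_{k+1} = (k - n) a_k = (k - 3) a_k. The right side vanishes at k = 3, so the series terminates at degree 3.
Standard normalization L_n(0) = 1 gives a_0 = 1. Work upward with a_{k+1} = (k - 3) a_k / (k+1)^2:
  a_1 = (0 - 3)(1) / 1^2 = -3/1 = -3
  a_2 = (1 - 3)(-3) / 2^2 = 6/4 = 3/2
  a_3 = (2 - 3)(3/2) / 3^2 = (-3/2)/9 = -1/6
Hence L_3(x) = -x^3/6 + 3 x^2/2 - 3 x + 1.

L_3(x); series = -x^3/6 + 3 x^2/2 - 3 x + 1


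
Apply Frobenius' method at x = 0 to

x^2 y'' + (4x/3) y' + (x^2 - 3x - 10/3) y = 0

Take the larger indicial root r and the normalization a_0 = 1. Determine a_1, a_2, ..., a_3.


Write in Frobenius form y'' + (p(x)/x) y' + (q(x)/x^2) y = 0:
  p(x) = 4/3,  q(x) = x^2 - 3x - 10/3.
Indicial equation: r(r-1) + (4/3) r + (-10/3) = 0 -> roots r_1 = 5/3, r_2 = -2.
Take r = r_1 = 5/3. Let y(x) = x^r sum_{n>=0} a_n x^n with a_0 = 1.
Substitute y = x^r sum a_n x^n and match x^{r+n}. The recurrence is
  D(n) a_n - 3 a_{n-1} + 1 a_{n-2} = 0,  where D(n) = (r+n)(r+n-1) + (4/3)(r+n) + (-10/3).
  a_n = [3 a_{n-1} - 1 a_{n-2}] / D(n).
Since the indicial polynomial factors as (r - r_1)(r - r_2), D(n) = (r_1 + n - r_1)(r_1 + n - r_2) = n(n + 11/3).
Evaluating step by step (a_0 = 1):
  n = 1: D(1) = 1(1 + 11/3) = 14/3; numerator = 3(1) = 3; a_1 = (3)/(14/3) = 9/14
  n = 2: D(2) = 2(2 + 11/3) = 34/3; numerator = 3(9/14) - 1(1) = 13/14; a_2 = (13/14)/(34/3) = 39/476
  n = 3: D(3) = 3(3 + 11/3) = 20; numerator = 3(39/476) - 1(9/14) = -27/68; a_3 = (-27/68)/(20) = -27/1360

r = 5/3; a_0 = 1; a_1 = 9/14; a_2 = 39/476; a_3 = -27/1360


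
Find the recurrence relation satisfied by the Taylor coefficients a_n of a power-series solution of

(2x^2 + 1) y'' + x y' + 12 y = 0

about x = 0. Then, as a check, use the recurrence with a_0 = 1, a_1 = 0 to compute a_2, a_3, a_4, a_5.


Substitute y = sum_n a_n x^n.
(1 + 2 x^2) y'' contributes (n+2)(n+1) a_{n+2} + 2 n(n-1) a_n at x^n.
x y'(x) contributes n a_n at x^n.
12 y(x) contributes 12 a_n at x^n.
Matching x^n: (n+2)(n+1) a_{n+2} + (2 n(n-1) + n + 12) a_n = 0.
Thus a_{n+2} = (-2 n(n-1) - n - 12) / ((n+1)(n+2)) * a_n.

Check with a_0 = 1, a_1 = 0 (apply the recurrence for n = 0, 1, 2, 3): a_0 = 1, a_1 = 0, a_2 = -6, a_3 = 0, a_4 = 9, a_5 = 0.

a_(n+2) = (-2 n(n-1) - n - 12) / ((n+1)(n+2)) * a_n; check: a_0 = 1, a_1 = 0, a_2 = -6, a_3 = 0, a_4 = 9, a_5 = 0


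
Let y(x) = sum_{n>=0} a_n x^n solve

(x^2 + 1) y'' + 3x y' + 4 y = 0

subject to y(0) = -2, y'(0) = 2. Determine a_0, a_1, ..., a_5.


Ansatz: y(x) = sum_{n>=0} a_n x^n, so y'(x) = sum_{n>=1} n a_n x^(n-1) and y''(x) = sum_{n>=2} n(n-1) a_n x^(n-2).
Substitute into P(x) y'' + Q(x) y' + R(x) y = 0 with P(x) = x^2 + 1, Q(x) = 3x, R(x) = 4, and match powers of x.
Initial conditions: a_0 = -2, a_1 = 2.
Setting the coefficient of each power of x to zero and solving order by order (substituting the coefficients already found):
  x^0: 2 a_2 + 4 a_0 = 0  ->  2 a_2 = -4 a_0 = 8  ->  a_2 = 4
  x^1: 6 a_3 + 7 a_1 = 0  ->  6 a_3 = -7 a_1 = -14  ->  a_3 = -7/3
  x^2: 12 a_4 + 12 a_2 = 0  ->  12 a_4 = -12 a_2 = -48  ->  a_4 = -4
  x^3: 20 a_5 + 19 a_3 = 0  ->  20 a_5 = -19 a_3 = 133/3  ->  a_5 = 133/60
Truncated series: y(x) = -2 + 2 x + 4 x^2 - (7/3) x^3 - 4 x^4 + (133/60) x^5 + O(x^6).

a_0 = -2; a_1 = 2; a_2 = 4; a_3 = -7/3; a_4 = -4; a_5 = 133/60


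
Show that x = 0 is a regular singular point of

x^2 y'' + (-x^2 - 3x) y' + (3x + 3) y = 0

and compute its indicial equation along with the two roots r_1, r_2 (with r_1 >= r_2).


Divide by x^2 to reach normal form y'' + P_1(x) y' + P_2(x) y = 0 with P_1(x) = -1 - 3/x and P_2(x) = 3/x + 3/x^2.
x = 0 is a singular point because the y'-coefficient -1 - 3/x has a pole at x = 0 and the y-coefficient 3/x + 3/x^2 has a pole at x = 0.
It is a regular singular point because x P_1(x) = p(x) = -x - 3 and x^2 P_2(x) = q(x) = 3x + 3 are polynomials, hence analytic at x = 0.
p(0) = -3,  q(0) = 3.
Indicial equation: r(r-1) + p(0) r + q(0) = 0, i.e. r^2 + (p(0) - 1) r + q(0) = 0, i.e. r^2 - 4 r + 3 = 0.
Discriminant: (-4)^2 - 4(3) = 4, so r = (4 ± 2)/2.
Solving: r_1 = 3, r_2 = 1.

indicial: r^2 - 4 r + 3 = 0; roots r_1 = 3, r_2 = 1


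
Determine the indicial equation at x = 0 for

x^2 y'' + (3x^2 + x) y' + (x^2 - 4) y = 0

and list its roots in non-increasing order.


Divide by x^2 to reach normal form y'' + P_1(x) y' + P_2(x) y = 0 with P_1(x) = 3 + 1/x and P_2(x) = 1 - 4/x^2.
x = 0 is a singular point because the y'-coefficient 3 + 1/x has a pole at x = 0 and the y-coefficient 1 - 4/x^2 has a pole at x = 0.
It is a regular singular point because x P_1(x) = p(x) = 3x + 1 and x^2 P_2(x) = q(x) = x^2 - 4 are polynomials, hence analytic at x = 0.
p(0) = 1,  q(0) = -4.
Indicial equation: r(r-1) + p(0) r + q(0) = 0, i.e. r^2 + (p(0) - 1) r + q(0) = 0, i.e. r^2 - 4 = 0.
Discriminant: (0)^2 - 4(-4) = 16, so r = (0 ± 4)/2.
Solving: r_1 = 2, r_2 = -2.

indicial: r^2 - 4 = 0; roots r_1 = 2, r_2 = -2


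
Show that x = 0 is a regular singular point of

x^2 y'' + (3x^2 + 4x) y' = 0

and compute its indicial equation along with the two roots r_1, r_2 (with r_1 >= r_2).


Divide by x^2 to reach normal form y'' + P_1(x) y' + P_2(x) y = 0 with P_1(x) = 3 + 4/x and P_2(x) = 0.
x = 0 is a singular point because the y'-coefficient 3 + 4/x has a pole at x = 0.
It is a regular singular point because x P_1(x) = p(x) = 3x + 4 and x^2 P_2(x) = q(x) = 0 are polynomials, hence analytic at x = 0.
p(0) = 4,  q(0) = 0.
Indicial equation: r(r-1) + p(0) r + q(0) = 0, i.e. r^2 + (p(0) - 1) r + q(0) = 0, i.e. r^2 + 3 r = 0.
Discriminant: (3)^2 - 4(0) = 9, so r = (-3 ± 3)/2.
Solving: r_1 = 0, r_2 = -3.

indicial: r^2 + 3 r = 0; roots r_1 = 0, r_2 = -3


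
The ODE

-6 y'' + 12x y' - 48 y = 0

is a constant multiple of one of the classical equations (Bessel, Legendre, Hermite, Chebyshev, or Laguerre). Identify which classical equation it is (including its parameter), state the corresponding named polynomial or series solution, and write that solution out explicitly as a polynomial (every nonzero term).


All three coefficients share the factor -6; dividing through by -6 gives  y'' - 2x y' + 8 y = 0.
This matches the Hermite equation y'' - 2x y' + 2n y = 0 with 2n = 8, so n = 4; the polynomial solution is H_4(x).
With y = sum_k a_k x^k, matching x^k gives (k+2)(k+1) a_{k+2} = 2(k - n) a_k = 2(k - 4) a_k. The right side vanishes at k = 4, so the series with the parity of 4 terminates at degree 4.
Standard normalization: leading coefficient of H_n is 2^n, so a_4 = 2^4 = 16. Work downward with a_k = (k+1)(k+2) a_{k+2} / (2(k - n)):
  a_2 = (3)(4)(16) / (2(2 - 4)) = 192/(-4) = -48
  a_0 = (1)(2)(-48) / (2(0 - 4)) = -96/(-8) = 12
Hence H_4(x) = 16 x^4 - 48 x^2 + 12.

H_4(x); series = 16 x^4 - 48 x^2 + 12


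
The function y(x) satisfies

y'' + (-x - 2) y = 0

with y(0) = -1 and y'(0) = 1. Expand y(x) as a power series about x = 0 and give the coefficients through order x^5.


Ansatz: y(x) = sum_{n>=0} a_n x^n, so y'(x) = sum_{n>=1} n a_n x^(n-1) and y''(x) = sum_{n>=2} n(n-1) a_n x^(n-2).
Substitute into P(x) y'' + Q(x) y' + R(x) y = 0 with P(x) = 1, Q(x) = 0, R(x) = -x - 2, and match powers of x.
Initial conditions: a_0 = -1, a_1 = 1.
Setting the coefficient of each power of x to zero and solving order by order (substituting the coefficients already found):
  x^0: 2 a_2 - 2 a_0 = 0  ->  2 a_2 = 2 a_0 = -2  ->  a_2 = -1
  x^1: 6 a_3 - 2 a_1 - a_0 = 0  ->  6 a_3 = 2 a_1 + a_0 = 1  ->  a_3 = 1/6
  x^2: 12 a_4 - 2 a_2 - a_1 = 0  ->  12 a_4 = 2 a_2 + a_1 = -1  ->  a_4 = -1/12
  x^3: 20 a_5 - 2 a_3 - a_2 = 0  ->  20 a_5 = 2 a_3 + a_2 = -2/3  ->  a_5 = -1/30
Truncated series: y(x) = -1 + x - x^2 + (1/6) x^3 - (1/12) x^4 - (1/30) x^5 + O(x^6).

a_0 = -1; a_1 = 1; a_2 = -1; a_3 = 1/6; a_4 = -1/12; a_5 = -1/30


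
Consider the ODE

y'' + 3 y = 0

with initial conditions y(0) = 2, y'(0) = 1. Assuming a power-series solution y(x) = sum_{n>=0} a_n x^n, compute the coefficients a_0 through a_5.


Ansatz: y(x) = sum_{n>=0} a_n x^n, so y'(x) = sum_{n>=1} n a_n x^(n-1) and y''(x) = sum_{n>=2} n(n-1) a_n x^(n-2).
Substitute into P(x) y'' + Q(x) y' + R(x) y = 0 with P(x) = 1, Q(x) = 0, R(x) = 3, and match powers of x.
Initial conditions: a_0 = 2, a_1 = 1.
Setting the coefficient of each power of x to zero and solving order by order (substituting the coefficients already found):
  x^0: 2 a_2 + 3 a_0 = 0  ->  2 a_2 = -3 a_0 = -6  ->  a_2 = -3
  x^1: 6 a_3 + 3 a_1 = 0  ->  6 a_3 = -3 a_1 = -3  ->  a_3 = -1/2
  x^2: 12 a_4 + 3 a_2 = 0  ->  12 a_4 = -3 a_2 = 9  ->  a_4 = 3/4
  x^3: 20 a_5 + 3 a_3 = 0  ->  20 a_5 = -3 a_3 = 3/2  ->  a_5 = 3/40
Truncated series: y(x) = 2 + x - 3 x^2 - (1/2) x^3 + (3/4) x^4 + (3/40) x^5 + O(x^6).

a_0 = 2; a_1 = 1; a_2 = -3; a_3 = -1/2; a_4 = 3/4; a_5 = 3/40


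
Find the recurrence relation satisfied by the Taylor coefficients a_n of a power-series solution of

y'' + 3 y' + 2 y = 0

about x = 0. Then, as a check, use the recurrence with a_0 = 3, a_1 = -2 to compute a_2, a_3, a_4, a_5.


Substitute y = sum_n a_n x^n.
y''(x) has coefficient (n+2)(n+1) a_{n+2} at x^n;
3 y'(x) has coefficient 3 (n+1) a_{n+1} at x^n;
2 y(x) has coefficient 2 a_n at x^n.
Matching x^n: (n+2)(n+1) a_{n+2} + 3 (n+1) a_{n+1} + 2 a_n = 0.
Thus a_{n+2} = [-3 (n+1) a_{n+1} - 2 a_n] / ((n+1)(n+2)).

Check with a_0 = 3, a_1 = -2 (apply the recurrence for n = 0, 1, 2, 3): a_0 = 3, a_1 = -2, a_2 = 0, a_3 = 2/3, a_4 = -1/2, a_5 = 7/30.

a_(n+2) = [-3 (n+1) a_(n+1) - 2 a_n] / ((n+1)(n+2)); check: a_0 = 3, a_1 = -2, a_2 = 0, a_3 = 2/3, a_4 = -1/2, a_5 = 7/30
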